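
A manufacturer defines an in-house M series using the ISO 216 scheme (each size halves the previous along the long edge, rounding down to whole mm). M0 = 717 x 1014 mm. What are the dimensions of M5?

126 × 179 mm

M1: ⌊1014/2⌋ × 717 = 507 × 717 mm
M2: ⌊717/2⌋ × 507 = 358 × 507 mm
M3: ⌊507/2⌋ × 358 = 253 × 358 mm
M4: ⌊358/2⌋ × 253 = 179 × 253 mm
M5: ⌊253/2⌋ × 179 = 126 × 179 mm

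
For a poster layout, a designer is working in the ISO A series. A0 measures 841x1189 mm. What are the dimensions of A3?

A1: ⌊1189/2⌋ × 841 = 594 × 841 mm
A2: ⌊841/2⌋ × 594 = 420 × 594 mm
A3: ⌊594/2⌋ × 420 = 297 × 420 mm

297 × 420 mm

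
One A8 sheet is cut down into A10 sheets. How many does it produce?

A8 = 52 × 74 mm; A10 = 26 × 37 mm.
Each halving step doubles the count; 2 steps from A8 to A10.
2^2 = 4.

4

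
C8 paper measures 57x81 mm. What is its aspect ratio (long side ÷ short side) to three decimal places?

81 / 57 = 1.421
ISO 216 targets √2 ≈ 1.414; the +0.007 deviation is from mm rounding.

1.421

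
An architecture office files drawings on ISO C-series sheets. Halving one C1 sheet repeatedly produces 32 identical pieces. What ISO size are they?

C6

32 = 2^5, so 5 halving steps.
C1 → C2 → … → C6 after 5 steps.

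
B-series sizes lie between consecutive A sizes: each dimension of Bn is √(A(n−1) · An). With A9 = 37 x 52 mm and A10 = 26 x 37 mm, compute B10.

Short side: √(37 · 26) = √962 ≈ 31.0 → 31 mm
Long side: √(52 · 37) = √1924 ≈ 43.9 → 44 mm

31 × 44 mm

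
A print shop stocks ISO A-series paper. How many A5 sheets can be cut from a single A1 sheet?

Each ISO step halves the sheet: 1 × A1 → 2 × A2 → 4 × A3 → 8 × A4 → …
From A1 to A5 is 4 halving steps: 2^4 = 16.

16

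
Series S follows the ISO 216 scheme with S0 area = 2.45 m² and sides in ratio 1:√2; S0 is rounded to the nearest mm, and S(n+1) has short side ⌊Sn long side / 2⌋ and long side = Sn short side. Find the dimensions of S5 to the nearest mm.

Let S0's short side be w mm. w · w√2 = 2.45 m² = 2,450,000 mm², so w ≈ 1316.2 mm and w√2 ≈ 1861.4 mm → S0 = 1316 × 1861 mm.
S1: ⌊1861/2⌋ × 1316 = 930 × 1316 mm
S2: ⌊1316/2⌋ × 930 = 658 × 930 mm
S3: ⌊930/2⌋ × 658 = 465 × 658 mm
S4: ⌊658/2⌋ × 465 = 329 × 465 mm
S5: ⌊465/2⌋ × 329 = 232 × 329 mm

232 × 329 mm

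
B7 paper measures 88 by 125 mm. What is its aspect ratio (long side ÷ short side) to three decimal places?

125 / 88 = 1.420
ISO 216 targets √2 ≈ 1.414; the +0.006 deviation is from mm rounding.

1.420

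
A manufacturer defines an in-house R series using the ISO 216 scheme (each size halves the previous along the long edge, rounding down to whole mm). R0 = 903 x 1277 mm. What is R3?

R1: ⌊1277/2⌋ × 903 = 638 × 903 mm
R2: ⌊903/2⌋ × 638 = 451 × 638 mm
R3: ⌊638/2⌋ × 451 = 319 × 451 mm

319 × 451 mm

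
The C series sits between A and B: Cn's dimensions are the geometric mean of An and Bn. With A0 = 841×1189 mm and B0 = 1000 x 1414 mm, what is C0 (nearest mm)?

917 × 1297 mm

Short side: √(841 · 1000) = √841000 ≈ 917.1 → 917 mm
Long side: √(1189 · 1414) = √1681246 ≈ 1296.6 → 1297 mm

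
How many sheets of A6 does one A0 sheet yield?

64

Each ISO step halves the sheet: 1 × A0 → 2 × A1 → 4 × A2 → 8 × A3 → …
From A0 to A6 is 6 halving steps: 2^6 = 64.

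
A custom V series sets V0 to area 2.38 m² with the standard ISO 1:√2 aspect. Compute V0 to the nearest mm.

Let the short side be w mm. Then w · w√2 = 2.38 m² = 2,380,000 mm².
w² = 2,380,000/√2, so w ≈ 1297.3 mm; long side = w√2 ≈ 1834.6 mm.

1297 × 1835 mm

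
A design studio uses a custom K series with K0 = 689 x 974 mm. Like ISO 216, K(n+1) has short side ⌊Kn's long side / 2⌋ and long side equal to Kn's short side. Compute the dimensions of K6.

86 × 121 mm

K1: ⌊974/2⌋ × 689 = 487 × 689 mm
K2: ⌊689/2⌋ × 487 = 344 × 487 mm
K3: ⌊487/2⌋ × 344 = 243 × 344 mm
K4: ⌊344/2⌋ × 243 = 172 × 243 mm
K5: ⌊243/2⌋ × 172 = 121 × 172 mm
K6: ⌊172/2⌋ × 121 = 86 × 121 mm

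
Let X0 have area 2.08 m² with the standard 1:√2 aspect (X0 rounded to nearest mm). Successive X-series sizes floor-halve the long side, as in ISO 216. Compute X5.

Let X0's short side be w mm. w · w√2 = 2.08 m² = 2,080,000 mm², so w ≈ 1212.8 mm and w√2 ≈ 1715.1 mm → X0 = 1213 × 1715 mm.
X1: ⌊1715/2⌋ × 1213 = 857 × 1213 mm
X2: ⌊1213/2⌋ × 857 = 606 × 857 mm
X3: ⌊857/2⌋ × 606 = 428 × 606 mm
X4: ⌊606/2⌋ × 428 = 303 × 428 mm
X5: ⌊428/2⌋ × 303 = 214 × 303 mm

214 × 303 mm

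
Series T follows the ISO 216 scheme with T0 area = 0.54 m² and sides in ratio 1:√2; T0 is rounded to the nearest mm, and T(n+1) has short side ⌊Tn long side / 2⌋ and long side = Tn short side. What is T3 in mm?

218 × 309 mm

Let T0's short side be w mm. w · w√2 = 0.54 m² = 540,000 mm², so w ≈ 617.9 mm and w√2 ≈ 873.9 mm → T0 = 618 × 874 mm.
T1: ⌊874/2⌋ × 618 = 437 × 618 mm
T2: ⌊618/2⌋ × 437 = 309 × 437 mm
T3: ⌊437/2⌋ × 309 = 218 × 309 mm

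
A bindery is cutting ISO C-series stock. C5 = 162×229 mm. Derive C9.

C6: ⌊229/2⌋ × 162 = 114 × 162 mm
C7: ⌊162/2⌋ × 114 = 81 × 114 mm
C8: ⌊114/2⌋ × 81 = 57 × 81 mm
C9: ⌊81/2⌋ × 57 = 40 × 57 mm

40 × 57 mm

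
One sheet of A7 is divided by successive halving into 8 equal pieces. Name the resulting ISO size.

8 = 2^3, so 3 halving steps.
A7 → A8 → … → A10 after 3 steps.

A10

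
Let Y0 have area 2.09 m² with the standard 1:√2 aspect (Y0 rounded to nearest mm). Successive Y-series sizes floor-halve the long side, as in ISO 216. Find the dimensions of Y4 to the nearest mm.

Let Y0's short side be w mm. w · w√2 = 2.09 m² = 2,090,000 mm², so w ≈ 1215.7 mm and w√2 ≈ 1719.2 mm → Y0 = 1216 × 1719 mm.
Y1: ⌊1719/2⌋ × 1216 = 859 × 1216 mm
Y2: ⌊1216/2⌋ × 859 = 608 × 859 mm
Y3: ⌊859/2⌋ × 608 = 429 × 608 mm
Y4: ⌊608/2⌋ × 429 = 304 × 429 mm

304 × 429 mm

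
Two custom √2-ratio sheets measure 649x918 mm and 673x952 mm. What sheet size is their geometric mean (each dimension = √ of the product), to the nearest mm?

661 × 935 mm

Short side: √(649 · 673) = √436777 ≈ 660.9 → 661 mm
Long side: √(918 · 952) = √873936 ≈ 934.8 → 935 mm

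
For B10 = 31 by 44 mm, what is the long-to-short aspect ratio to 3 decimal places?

1.419

44 / 31 = 1.419
ISO 216 targets √2 ≈ 1.414; the +0.005 deviation is from mm rounding.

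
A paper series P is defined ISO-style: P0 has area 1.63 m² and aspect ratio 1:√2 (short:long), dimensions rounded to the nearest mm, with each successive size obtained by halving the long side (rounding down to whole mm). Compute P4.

268 × 379 mm

Let P0's short side be w mm. w · w√2 = 1.63 m² = 1,630,000 mm², so w ≈ 1073.6 mm and w√2 ≈ 1518.3 mm → P0 = 1074 × 1518 mm.
P1: ⌊1518/2⌋ × 1074 = 759 × 1074 mm
P2: ⌊1074/2⌋ × 759 = 537 × 759 mm
P3: ⌊759/2⌋ × 537 = 379 × 537 mm
P4: ⌊537/2⌋ × 379 = 268 × 379 mm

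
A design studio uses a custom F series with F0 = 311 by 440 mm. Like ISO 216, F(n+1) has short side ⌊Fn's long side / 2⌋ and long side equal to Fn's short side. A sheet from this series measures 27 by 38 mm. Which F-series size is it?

F7

F0: 311 × 440 mm
F1: 220 × 311 mm
F2: 155 × 220 mm
F3: 110 × 155 mm
F4: 77 × 110 mm
F5: 55 × 77 mm
F6: 38 × 55 mm
F7: 27 × 38 mm
F8: 19 × 27 mm
→ matches F7.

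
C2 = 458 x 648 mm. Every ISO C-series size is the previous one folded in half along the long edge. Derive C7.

81 × 114 mm

C3: ⌊648/2⌋ × 458 = 324 × 458 mm
C4: ⌊458/2⌋ × 324 = 229 × 324 mm
C5: ⌊324/2⌋ × 229 = 162 × 229 mm
C6: ⌊229/2⌋ × 162 = 114 × 162 mm
C7: ⌊162/2⌋ × 114 = 81 × 114 mm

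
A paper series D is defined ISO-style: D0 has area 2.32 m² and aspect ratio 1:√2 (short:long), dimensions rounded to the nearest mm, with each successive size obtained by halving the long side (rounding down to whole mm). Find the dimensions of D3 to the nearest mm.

452 × 640 mm

Let D0's short side be w mm. w · w√2 = 2.32 m² = 2,320,000 mm², so w ≈ 1280.8 mm and w√2 ≈ 1811.3 mm → D0 = 1281 × 1811 mm.
D1: ⌊1811/2⌋ × 1281 = 905 × 1281 mm
D2: ⌊1281/2⌋ × 905 = 640 × 905 mm
D3: ⌊905/2⌋ × 640 = 452 × 640 mm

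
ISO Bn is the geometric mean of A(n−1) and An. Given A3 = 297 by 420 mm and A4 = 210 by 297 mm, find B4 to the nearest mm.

250 × 353 mm

Short side: √(297 · 210) = √62370 ≈ 249.7 → 250 mm
Long side: √(420 · 297) = √124740 ≈ 353.2 → 353 mm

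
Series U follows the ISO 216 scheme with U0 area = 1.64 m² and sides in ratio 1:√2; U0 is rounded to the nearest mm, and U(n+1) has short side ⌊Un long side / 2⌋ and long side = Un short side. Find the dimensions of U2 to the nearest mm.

Let U0's short side be w mm. w · w√2 = 1.64 m² = 1,640,000 mm², so w ≈ 1076.9 mm and w√2 ≈ 1522.9 mm → U0 = 1077 × 1523 mm.
U1: ⌊1523/2⌋ × 1077 = 761 × 1077 mm
U2: ⌊1077/2⌋ × 761 = 538 × 761 mm

538 × 761 mm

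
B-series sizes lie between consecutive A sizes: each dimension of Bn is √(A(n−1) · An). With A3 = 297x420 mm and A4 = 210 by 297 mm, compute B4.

Short side: √(297 · 210) = √62370 ≈ 249.7 → 250 mm
Long side: √(420 · 297) = √124740 ≈ 353.2 → 353 mm

250 × 353 mm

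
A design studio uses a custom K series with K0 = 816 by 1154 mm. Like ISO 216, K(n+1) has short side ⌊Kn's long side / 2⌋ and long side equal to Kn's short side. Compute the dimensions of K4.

204 × 288 mm

K1: ⌊1154/2⌋ × 816 = 577 × 816 mm
K2: ⌊816/2⌋ × 577 = 408 × 577 mm
K3: ⌊577/2⌋ × 408 = 288 × 408 mm
K4: ⌊408/2⌋ × 288 = 204 × 288 mm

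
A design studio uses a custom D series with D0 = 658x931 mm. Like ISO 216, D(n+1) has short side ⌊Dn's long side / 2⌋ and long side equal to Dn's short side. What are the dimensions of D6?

82 × 116 mm

D1: ⌊931/2⌋ × 658 = 465 × 658 mm
D2: ⌊658/2⌋ × 465 = 329 × 465 mm
D3: ⌊465/2⌋ × 329 = 232 × 329 mm
D4: ⌊329/2⌋ × 232 = 164 × 232 mm
D5: ⌊232/2⌋ × 164 = 116 × 164 mm
D6: ⌊164/2⌋ × 116 = 82 × 116 mm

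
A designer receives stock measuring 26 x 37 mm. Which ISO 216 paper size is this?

Aspect ratio 37/26 ≈ 1.423 — close to the ISO √2 ≈ 1.414.
In the A-series (A0 area = 1 m²): A10 = 26 × 37 mm.

A10 (26 × 37 mm)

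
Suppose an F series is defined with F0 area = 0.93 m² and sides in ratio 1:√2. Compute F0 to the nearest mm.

Let the short side be w mm. Then w · w√2 = 0.93 m² = 930,000 mm².
w² = 930,000/√2, so w ≈ 810.9 mm; long side = w√2 ≈ 1146.8 mm.

811 × 1147 mm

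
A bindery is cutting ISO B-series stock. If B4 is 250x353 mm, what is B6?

B5: ⌊353/2⌋ × 250 = 176 × 250 mm
B6: ⌊250/2⌋ × 176 = 125 × 176 mm

125 × 176 mm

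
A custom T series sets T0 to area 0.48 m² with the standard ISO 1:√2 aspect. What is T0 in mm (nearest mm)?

Let the short side be w mm. Then w · w√2 = 0.48 m² = 480,000 mm².
w² = 480,000/√2, so w ≈ 582.6 mm; long side = w√2 ≈ 823.9 mm.

583 × 824 mm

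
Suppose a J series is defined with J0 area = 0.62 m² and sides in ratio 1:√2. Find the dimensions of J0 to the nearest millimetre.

662 × 936 mm

Let the short side be w mm. Then w · w√2 = 0.62 m² = 620,000 mm².
w² = 620,000/√2, so w ≈ 662.1 mm; long side = w√2 ≈ 936.4 mm.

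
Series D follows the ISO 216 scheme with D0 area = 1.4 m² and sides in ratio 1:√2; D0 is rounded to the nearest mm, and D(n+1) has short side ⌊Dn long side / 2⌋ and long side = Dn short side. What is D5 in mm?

175 × 248 mm

Let D0's short side be w mm. w · w√2 = 1.4 m² = 1,400,000 mm², so w ≈ 995.0 mm and w√2 ≈ 1407.1 mm → D0 = 995 × 1407 mm.
D1: ⌊1407/2⌋ × 995 = 703 × 995 mm
D2: ⌊995/2⌋ × 703 = 497 × 703 mm
D3: ⌊703/2⌋ × 497 = 351 × 497 mm
D4: ⌊497/2⌋ × 351 = 248 × 351 mm
D5: ⌊351/2⌋ × 248 = 175 × 248 mm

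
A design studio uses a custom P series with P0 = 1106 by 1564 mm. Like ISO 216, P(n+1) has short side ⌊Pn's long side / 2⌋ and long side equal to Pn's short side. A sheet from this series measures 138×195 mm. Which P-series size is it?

P6

P0: 1106 × 1564 mm
P1: 782 × 1106 mm
P2: 553 × 782 mm
P3: 391 × 553 mm
P4: 276 × 391 mm
P5: 195 × 276 mm
P6: 138 × 195 mm
P7: 97 × 138 mm
→ matches P6.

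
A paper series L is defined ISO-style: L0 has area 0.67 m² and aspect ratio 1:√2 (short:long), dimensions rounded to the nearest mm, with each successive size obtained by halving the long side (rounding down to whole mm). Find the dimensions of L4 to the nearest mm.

172 × 243 mm

Let L0's short side be w mm. w · w√2 = 0.67 m² = 670,000 mm², so w ≈ 688.3 mm and w√2 ≈ 973.4 mm → L0 = 688 × 973 mm.
L1: ⌊973/2⌋ × 688 = 486 × 688 mm
L2: ⌊688/2⌋ × 486 = 344 × 486 mm
L3: ⌊486/2⌋ × 344 = 243 × 344 mm
L4: ⌊344/2⌋ × 243 = 172 × 243 mm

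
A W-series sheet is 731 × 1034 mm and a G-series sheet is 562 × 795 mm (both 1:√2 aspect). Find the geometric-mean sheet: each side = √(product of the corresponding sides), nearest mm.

641 × 907 mm

Short side: √(731 · 562) = √410822 ≈ 641.0 → 641 mm
Long side: √(1034 · 795) = √822030 ≈ 906.7 → 907 mm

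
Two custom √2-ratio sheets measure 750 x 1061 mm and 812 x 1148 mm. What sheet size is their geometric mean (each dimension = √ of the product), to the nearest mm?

780 × 1104 mm

Short side: √(750 · 812) = √609000 ≈ 780.4 → 780 mm
Long side: √(1061 · 1148) = √1218028 ≈ 1103.6 → 1104 mm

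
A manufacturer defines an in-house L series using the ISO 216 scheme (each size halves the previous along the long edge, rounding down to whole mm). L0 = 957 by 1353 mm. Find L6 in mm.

119 × 169 mm

L1 = 676 × 957 mm (from L0 by 1 halving).
L2: ⌊957/2⌋ × 676 = 478 × 676 mm
L3: ⌊676/2⌋ × 478 = 338 × 478 mm
L4: ⌊478/2⌋ × 338 = 239 × 338 mm
L5: ⌊338/2⌋ × 239 = 169 × 239 mm
L6: ⌊239/2⌋ × 169 = 119 × 169 mm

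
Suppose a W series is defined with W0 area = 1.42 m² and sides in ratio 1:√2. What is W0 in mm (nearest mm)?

1002 × 1417 mm

Let the short side be w mm. Then w · w√2 = 1.42 m² = 1,420,000 mm².
w² = 1,420,000/√2, so w ≈ 1002.0 mm; long side = w√2 ≈ 1417.1 mm.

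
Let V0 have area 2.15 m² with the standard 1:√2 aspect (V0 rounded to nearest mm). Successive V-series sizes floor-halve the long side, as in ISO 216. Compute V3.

Let V0's short side be w mm. w · w√2 = 2.15 m² = 2,150,000 mm², so w ≈ 1233.0 mm and w√2 ≈ 1743.7 mm → V0 = 1233 × 1744 mm.
V1: ⌊1744/2⌋ × 1233 = 872 × 1233 mm
V2: ⌊1233/2⌋ × 872 = 616 × 872 mm
V3: ⌊872/2⌋ × 616 = 436 × 616 mm

436 × 616 mm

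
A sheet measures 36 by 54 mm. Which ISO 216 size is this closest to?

A9 (37 × 52 mm)

Aspect ratio 54/36 ≈ 1.500 (ISO target is √2 ≈ 1.414).
In the A-series (A0 area = 1 m²): A9 = 37 × 52 mm.
Off by 3 mm total — nearest standard size.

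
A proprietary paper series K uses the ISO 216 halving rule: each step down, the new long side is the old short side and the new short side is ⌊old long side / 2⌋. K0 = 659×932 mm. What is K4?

164 × 233 mm

K1 = 466 × 659 mm (from K0 by 1 halving).
K2: ⌊659/2⌋ × 466 = 329 × 466 mm
K3: ⌊466/2⌋ × 329 = 233 × 329 mm
K4: ⌊329/2⌋ × 233 = 164 × 233 mm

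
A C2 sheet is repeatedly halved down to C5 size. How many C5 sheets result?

Each ISO step halves the sheet: 1 × C2 → 2 × C3 → 4 × C4 → 8 × C5
From C2 to C5 is 3 halving steps: 2^3 = 8.

8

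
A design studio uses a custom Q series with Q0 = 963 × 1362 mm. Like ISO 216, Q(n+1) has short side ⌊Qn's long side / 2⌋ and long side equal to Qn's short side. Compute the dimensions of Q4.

240 × 340 mm

Q1: ⌊1362/2⌋ × 963 = 681 × 963 mm
Q2: ⌊963/2⌋ × 681 = 481 × 681 mm
Q3: ⌊681/2⌋ × 481 = 340 × 481 mm
Q4: ⌊481/2⌋ × 340 = 240 × 340 mm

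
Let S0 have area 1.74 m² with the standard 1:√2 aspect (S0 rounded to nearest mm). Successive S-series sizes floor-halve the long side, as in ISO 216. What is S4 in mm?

277 × 392 mm

Let S0's short side be w mm. w · w√2 = 1.74 m² = 1,740,000 mm², so w ≈ 1109.2 mm and w√2 ≈ 1568.7 mm → S0 = 1109 × 1569 mm.
S1: ⌊1569/2⌋ × 1109 = 784 × 1109 mm
S2: ⌊1109/2⌋ × 784 = 554 × 784 mm
S3: ⌊784/2⌋ × 554 = 392 × 554 mm
S4: ⌊554/2⌋ × 392 = 277 × 392 mm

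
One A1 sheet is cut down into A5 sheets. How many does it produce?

A1 = 594 × 841 mm; A5 = 148 × 210 mm.
Each halving step doubles the count; 4 steps from A1 to A5.
2^4 = 16.

16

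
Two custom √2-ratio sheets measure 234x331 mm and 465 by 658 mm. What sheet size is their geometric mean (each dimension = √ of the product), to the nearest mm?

330 × 467 mm

Short side: √(234 · 465) = √108810 ≈ 329.9 → 330 mm
Long side: √(331 · 658) = √217798 ≈ 466.7 → 467 mm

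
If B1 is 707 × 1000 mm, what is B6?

B2: ⌊1000/2⌋ × 707 = 500 × 707 mm
B3: ⌊707/2⌋ × 500 = 353 × 500 mm
B4: ⌊500/2⌋ × 353 = 250 × 353 mm
B5: ⌊353/2⌋ × 250 = 176 × 250 mm
B6: ⌊250/2⌋ × 176 = 125 × 176 mm

125 × 176 mm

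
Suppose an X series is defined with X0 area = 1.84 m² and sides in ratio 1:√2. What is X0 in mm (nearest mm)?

1141 × 1613 mm

Let the short side be w mm. Then w · w√2 = 1.84 m² = 1,840,000 mm².
w² = 1,840,000/√2, so w ≈ 1140.6 mm; long side = w√2 ≈ 1613.1 mm.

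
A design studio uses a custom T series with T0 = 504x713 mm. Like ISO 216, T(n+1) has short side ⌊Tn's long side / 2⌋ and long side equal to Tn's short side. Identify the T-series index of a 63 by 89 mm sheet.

T0: 504 × 713 mm
T1: 356 × 504 mm
T2: 252 × 356 mm
T3: 178 × 252 mm
T4: 126 × 178 mm
T5: 89 × 126 mm
T6: 63 × 89 mm
T7: 44 × 63 mm
→ matches T6.

T6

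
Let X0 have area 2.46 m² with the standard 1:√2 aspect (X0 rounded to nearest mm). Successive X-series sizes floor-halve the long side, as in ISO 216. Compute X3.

466 × 659 mm

Let X0's short side be w mm. w · w√2 = 2.46 m² = 2,460,000 mm², so w ≈ 1318.9 mm and w√2 ≈ 1865.2 mm → X0 = 1319 × 1865 mm.
X1: ⌊1865/2⌋ × 1319 = 932 × 1319 mm
X2: ⌊1319/2⌋ × 932 = 659 × 932 mm
X3: ⌊932/2⌋ × 659 = 466 × 659 mm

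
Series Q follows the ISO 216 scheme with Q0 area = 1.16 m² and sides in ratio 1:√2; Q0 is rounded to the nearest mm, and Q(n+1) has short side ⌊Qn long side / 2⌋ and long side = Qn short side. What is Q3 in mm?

320 × 453 mm

Let Q0's short side be w mm. w · w√2 = 1.16 m² = 1,160,000 mm², so w ≈ 905.7 mm and w√2 ≈ 1280.8 mm → Q0 = 906 × 1281 mm.
Q1: ⌊1281/2⌋ × 906 = 640 × 906 mm
Q2: ⌊906/2⌋ × 640 = 453 × 640 mm
Q3: ⌊640/2⌋ × 453 = 320 × 453 mm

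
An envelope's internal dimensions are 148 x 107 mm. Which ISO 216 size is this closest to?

A6 (105 × 148 mm)

Aspect ratio 148/107 ≈ 1.383 (ISO target is √2 ≈ 1.414).
In the A-series (A0 area = 1 m²): A6 = 105 × 148 mm.
Off by 2 mm total — nearest standard size.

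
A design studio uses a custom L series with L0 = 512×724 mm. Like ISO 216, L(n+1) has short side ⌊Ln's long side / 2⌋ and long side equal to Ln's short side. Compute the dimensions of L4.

L1 = 362 × 512 mm (from L0 by 1 halving).
L2: ⌊512/2⌋ × 362 = 256 × 362 mm
L3: ⌊362/2⌋ × 256 = 181 × 256 mm
L4: ⌊256/2⌋ × 181 = 128 × 181 mm

128 × 181 mm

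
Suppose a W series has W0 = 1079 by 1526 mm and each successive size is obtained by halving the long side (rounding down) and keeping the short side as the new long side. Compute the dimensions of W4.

269 × 381 mm

W1: ⌊1526/2⌋ × 1079 = 763 × 1079 mm
W2: ⌊1079/2⌋ × 763 = 539 × 763 mm
W3: ⌊763/2⌋ × 539 = 381 × 539 mm
W4: ⌊539/2⌋ × 381 = 269 × 381 mm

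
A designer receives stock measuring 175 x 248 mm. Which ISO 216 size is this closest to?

Aspect ratio 248/175 ≈ 1.417 — close to the ISO √2 ≈ 1.414.
In the B-series (B0 = 1000 × 1414 mm): B5 = 176 × 250 mm.
Off by 3 mm total — nearest standard size.

B5 (176 × 250 mm)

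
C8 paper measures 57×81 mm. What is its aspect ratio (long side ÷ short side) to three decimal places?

81 / 57 = 1.421
ISO 216 targets √2 ≈ 1.414; the +0.007 deviation is from mm rounding.

1.421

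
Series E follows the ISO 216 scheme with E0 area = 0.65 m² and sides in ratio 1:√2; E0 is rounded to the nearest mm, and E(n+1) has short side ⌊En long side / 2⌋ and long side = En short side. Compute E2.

339 × 479 mm

Let E0's short side be w mm. w · w√2 = 0.65 m² = 650,000 mm², so w ≈ 678.0 mm and w√2 ≈ 958.8 mm → E0 = 678 × 959 mm.
E1: ⌊959/2⌋ × 678 = 479 × 678 mm
E2: ⌊678/2⌋ × 479 = 339 × 479 mm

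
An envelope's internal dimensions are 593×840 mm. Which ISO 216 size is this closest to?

A1 (594 × 841 mm)

Aspect ratio 840/593 ≈ 1.417 — close to the ISO √2 ≈ 1.414.
In the A-series (A0 area = 1 m²): A1 = 594 × 841 mm.
Off by 2 mm total — nearest standard size.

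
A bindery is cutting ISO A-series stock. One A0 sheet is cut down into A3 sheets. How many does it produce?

A0 = 841 × 1189 mm; A3 = 297 × 420 mm.
Each halving step doubles the count; 3 steps from A0 to A3.
2^3 = 8.

8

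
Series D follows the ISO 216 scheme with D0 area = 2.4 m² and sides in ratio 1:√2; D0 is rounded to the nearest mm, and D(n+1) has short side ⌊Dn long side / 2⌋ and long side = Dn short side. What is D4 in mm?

Let D0's short side be w mm. w · w√2 = 2.4 m² = 2,400,000 mm², so w ≈ 1302.7 mm and w√2 ≈ 1842.3 mm → D0 = 1303 × 1842 mm.
D1: ⌊1842/2⌋ × 1303 = 921 × 1303 mm
D2: ⌊1303/2⌋ × 921 = 651 × 921 mm
D3: ⌊921/2⌋ × 651 = 460 × 651 mm
D4: ⌊651/2⌋ × 460 = 325 × 460 mm

325 × 460 mm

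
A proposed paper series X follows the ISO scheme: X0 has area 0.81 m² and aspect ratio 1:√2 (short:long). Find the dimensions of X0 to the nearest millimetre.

Let the short side be w mm. Then w · w√2 = 0.81 m² = 810,000 mm².
w² = 810,000/√2, so w ≈ 756.8 mm; long side = w√2 ≈ 1070.3 mm.

757 × 1070 mm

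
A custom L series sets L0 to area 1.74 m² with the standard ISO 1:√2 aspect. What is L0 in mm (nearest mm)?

Let the short side be w mm. Then w · w√2 = 1.74 m² = 1,740,000 mm².
w² = 1,740,000/√2, so w ≈ 1109.2 mm; long side = w√2 ≈ 1568.7 mm.

1109 × 1569 mm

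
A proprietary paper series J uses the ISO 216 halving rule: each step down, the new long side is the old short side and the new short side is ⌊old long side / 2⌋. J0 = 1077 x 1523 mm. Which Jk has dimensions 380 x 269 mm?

J4

J0: 1077 × 1523 mm
J1: 761 × 1077 mm
J2: 538 × 761 mm
J3: 380 × 538 mm
J4: 269 × 380 mm
J5: 190 × 269 mm
→ matches J4.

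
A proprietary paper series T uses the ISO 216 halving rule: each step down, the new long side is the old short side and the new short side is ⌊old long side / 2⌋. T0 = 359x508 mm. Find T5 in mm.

63 × 89 mm

T1: ⌊508/2⌋ × 359 = 254 × 359 mm
T2: ⌊359/2⌋ × 254 = 179 × 254 mm
T3: ⌊254/2⌋ × 179 = 127 × 179 mm
T4: ⌊179/2⌋ × 127 = 89 × 127 mm
T5: ⌊127/2⌋ × 89 = 63 × 89 mm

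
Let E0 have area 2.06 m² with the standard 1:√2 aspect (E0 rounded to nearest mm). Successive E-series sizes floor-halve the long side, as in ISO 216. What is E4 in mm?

Let E0's short side be w mm. w · w√2 = 2.06 m² = 2,060,000 mm², so w ≈ 1206.9 mm and w√2 ≈ 1706.8 mm → E0 = 1207 × 1707 mm.
E1: ⌊1707/2⌋ × 1207 = 853 × 1207 mm
E2: ⌊1207/2⌋ × 853 = 603 × 853 mm
E3: ⌊853/2⌋ × 603 = 426 × 603 mm
E4: ⌊603/2⌋ × 426 = 301 × 426 mm

301 × 426 mm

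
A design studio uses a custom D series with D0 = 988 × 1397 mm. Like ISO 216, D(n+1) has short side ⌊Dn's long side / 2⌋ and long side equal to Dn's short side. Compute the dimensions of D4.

247 × 349 mm

D1: ⌊1397/2⌋ × 988 = 698 × 988 mm
D2: ⌊988/2⌋ × 698 = 494 × 698 mm
D3: ⌊698/2⌋ × 494 = 349 × 494 mm
D4: ⌊494/2⌋ × 349 = 247 × 349 mm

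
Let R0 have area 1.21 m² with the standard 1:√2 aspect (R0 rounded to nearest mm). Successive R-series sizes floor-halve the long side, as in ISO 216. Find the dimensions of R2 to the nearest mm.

462 × 654 mm

Let R0's short side be w mm. w · w√2 = 1.21 m² = 1,210,000 mm², so w ≈ 925.0 mm and w√2 ≈ 1308.1 mm → R0 = 925 × 1308 mm.
R1: ⌊1308/2⌋ × 925 = 654 × 925 mm
R2: ⌊925/2⌋ × 654 = 462 × 654 mm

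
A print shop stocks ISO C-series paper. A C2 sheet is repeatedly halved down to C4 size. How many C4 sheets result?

4

C2 = 458 × 648 mm; C4 = 229 × 324 mm.
Each halving step doubles the count; 2 steps from C2 to C4.
2^2 = 4.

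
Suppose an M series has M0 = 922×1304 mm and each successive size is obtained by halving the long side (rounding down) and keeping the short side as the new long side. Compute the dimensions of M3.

M1: ⌊1304/2⌋ × 922 = 652 × 922 mm
M2: ⌊922/2⌋ × 652 = 461 × 652 mm
M3: ⌊652/2⌋ × 461 = 326 × 461 mm

326 × 461 mm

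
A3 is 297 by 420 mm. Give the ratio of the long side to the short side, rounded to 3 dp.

420 / 297 = 1.414
Matches √2 ≈ 1.414 — the ISO 216 defining ratio.

1.414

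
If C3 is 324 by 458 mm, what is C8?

C4: ⌊458/2⌋ × 324 = 229 × 324 mm
C5: ⌊324/2⌋ × 229 = 162 × 229 mm
C6: ⌊229/2⌋ × 162 = 114 × 162 mm
C7: ⌊162/2⌋ × 114 = 81 × 114 mm
C8: ⌊114/2⌋ × 81 = 57 × 81 mm

57 × 81 mm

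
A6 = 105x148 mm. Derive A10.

A7: ⌊148/2⌋ × 105 = 74 × 105 mm
A8: ⌊105/2⌋ × 74 = 52 × 74 mm
A9: ⌊74/2⌋ × 52 = 37 × 52 mm
A10: ⌊52/2⌋ × 37 = 26 × 37 mm

26 × 37 mm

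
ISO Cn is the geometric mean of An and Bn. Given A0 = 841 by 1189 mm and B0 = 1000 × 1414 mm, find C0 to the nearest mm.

917 × 1297 mm

Short side: √(841 · 1000) = √841000 ≈ 917.1 → 917 mm
Long side: √(1189 · 1414) = √1681246 ≈ 1296.6 → 1297 mm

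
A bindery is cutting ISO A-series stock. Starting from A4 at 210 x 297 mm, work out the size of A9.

37 × 52 mm

A5: ⌊297/2⌋ × 210 = 148 × 210 mm
A6: ⌊210/2⌋ × 148 = 105 × 148 mm
A7: ⌊148/2⌋ × 105 = 74 × 105 mm
A8: ⌊105/2⌋ × 74 = 52 × 74 mm
A9: ⌊74/2⌋ × 52 = 37 × 52 mm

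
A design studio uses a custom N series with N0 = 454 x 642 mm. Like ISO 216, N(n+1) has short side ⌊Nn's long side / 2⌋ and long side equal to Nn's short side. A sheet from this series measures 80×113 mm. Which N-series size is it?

N5

N0: 454 × 642 mm
N1: 321 × 454 mm
N2: 227 × 321 mm
N3: 160 × 227 mm
N4: 113 × 160 mm
N5: 80 × 113 mm
N6: 56 × 80 mm
→ matches N5.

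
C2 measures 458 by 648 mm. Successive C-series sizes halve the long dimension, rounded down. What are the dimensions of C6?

C3: ⌊648/2⌋ × 458 = 324 × 458 mm
C4: ⌊458/2⌋ × 324 = 229 × 324 mm
C5: ⌊324/2⌋ × 229 = 162 × 229 mm
C6: ⌊229/2⌋ × 162 = 114 × 162 mm

114 × 162 mm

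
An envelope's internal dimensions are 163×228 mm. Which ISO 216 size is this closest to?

Aspect ratio 228/163 ≈ 1.399 (ISO target is √2 ≈ 1.414).
In the C-series (envelope sizes, between A and B): C5 = 162 × 229 mm.
Off by 2 mm total — nearest standard size.

C5 (162 × 229 mm)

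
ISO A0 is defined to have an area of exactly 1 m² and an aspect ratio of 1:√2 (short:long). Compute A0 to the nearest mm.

841 × 1189 mm

Let the short side be w mm. Then the long side is w√2 and w · w√2 = 10⁶ mm².
w² = 10⁶/√2, so w = 1000 / 2^(1/4) ≈ 840.9 mm; long side = 1000 · 2^(1/4) ≈ 1189.2 mm.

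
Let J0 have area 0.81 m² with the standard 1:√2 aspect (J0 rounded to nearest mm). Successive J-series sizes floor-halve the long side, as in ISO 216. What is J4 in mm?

189 × 267 mm

Let J0's short side be w mm. w · w√2 = 0.81 m² = 810,000 mm², so w ≈ 756.8 mm and w√2 ≈ 1070.3 mm → J0 = 757 × 1070 mm.
J1: ⌊1070/2⌋ × 757 = 535 × 757 mm
J2: ⌊757/2⌋ × 535 = 378 × 535 mm
J3: ⌊535/2⌋ × 378 = 267 × 378 mm
J4: ⌊378/2⌋ × 267 = 189 × 267 mm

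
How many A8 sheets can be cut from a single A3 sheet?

32

Each ISO step halves the sheet: 1 × A3 → 2 × A4 → 4 × A5 → 8 × A6 → …
From A3 to A8 is 5 halving steps: 2^5 = 32.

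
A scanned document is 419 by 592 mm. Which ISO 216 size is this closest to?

A2 (420 × 594 mm)

Aspect ratio 592/419 ≈ 1.413 — close to the ISO √2 ≈ 1.414.
In the A-series (A0 area = 1 m²): A2 = 420 × 594 mm.
Off by 3 mm total — nearest standard size.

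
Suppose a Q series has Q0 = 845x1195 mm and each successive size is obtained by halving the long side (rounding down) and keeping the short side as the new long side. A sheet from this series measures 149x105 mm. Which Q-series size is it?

Q0: 845 × 1195 mm
Q1: 597 × 845 mm
Q2: 422 × 597 mm
Q3: 298 × 422 mm
Q4: 211 × 298 mm
Q5: 149 × 211 mm
Q6: 105 × 149 mm
Q7: 74 × 105 mm
→ matches Q6.

Q6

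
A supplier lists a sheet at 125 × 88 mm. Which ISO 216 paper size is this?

B7 (88 × 125 mm)

Aspect ratio 125/88 ≈ 1.420 — close to the ISO √2 ≈ 1.414.
In the B-series (B0 = 1000 × 1414 mm): B7 = 88 × 125 mm.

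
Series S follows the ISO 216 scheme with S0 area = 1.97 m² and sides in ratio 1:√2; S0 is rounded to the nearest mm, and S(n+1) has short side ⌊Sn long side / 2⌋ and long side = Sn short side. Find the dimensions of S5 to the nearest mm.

Let S0's short side be w mm. w · w√2 = 1.97 m² = 1,970,000 mm², so w ≈ 1180.3 mm and w√2 ≈ 1669.1 mm → S0 = 1180 × 1669 mm.
S1: ⌊1669/2⌋ × 1180 = 834 × 1180 mm
S2: ⌊1180/2⌋ × 834 = 590 × 834 mm
S3: ⌊834/2⌋ × 590 = 417 × 590 mm
S4: ⌊590/2⌋ × 417 = 295 × 417 mm
S5: ⌊417/2⌋ × 295 = 208 × 295 mm

208 × 295 mm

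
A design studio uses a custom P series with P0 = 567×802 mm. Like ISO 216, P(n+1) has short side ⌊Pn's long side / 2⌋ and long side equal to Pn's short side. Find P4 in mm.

P1: ⌊802/2⌋ × 567 = 401 × 567 mm
P2: ⌊567/2⌋ × 401 = 283 × 401 mm
P3: ⌊401/2⌋ × 283 = 200 × 283 mm
P4: ⌊283/2⌋ × 200 = 141 × 200 mm

141 × 200 mm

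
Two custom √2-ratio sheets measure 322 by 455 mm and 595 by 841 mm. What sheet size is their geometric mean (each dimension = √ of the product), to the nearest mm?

Short side: √(322 · 595) = √191590 ≈ 437.7 → 438 mm
Long side: √(455 · 841) = √382655 ≈ 618.6 → 619 mm

438 × 619 mm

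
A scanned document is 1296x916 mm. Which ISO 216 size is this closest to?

Aspect ratio 1296/916 ≈ 1.415 — close to the ISO √2 ≈ 1.414.
In the C-series (envelope sizes, between A and B): C0 = 917 × 1297 mm.
Off by 2 mm total — nearest standard size.

C0 (917 × 1297 mm)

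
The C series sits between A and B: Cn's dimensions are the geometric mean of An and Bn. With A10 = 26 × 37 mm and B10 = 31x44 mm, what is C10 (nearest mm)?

Short side: √(26 · 31) = √806 ≈ 28.4 → 28 mm
Long side: √(37 · 44) = √1628 ≈ 40.3 → 40 mm

28 × 40 mm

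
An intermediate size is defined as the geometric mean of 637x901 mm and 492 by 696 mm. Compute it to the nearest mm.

Short side: √(637 · 492) = √313404 ≈ 559.8 → 560 mm
Long side: √(901 · 696) = √627096 ≈ 791.9 → 792 mm

560 × 792 mm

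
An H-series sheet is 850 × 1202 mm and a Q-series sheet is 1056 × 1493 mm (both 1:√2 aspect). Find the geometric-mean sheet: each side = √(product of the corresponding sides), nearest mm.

947 × 1340 mm

Short side: √(850 · 1056) = √897600 ≈ 947.4 → 947 mm
Long side: √(1202 · 1493) = √1794586 ≈ 1339.6 → 1340 mm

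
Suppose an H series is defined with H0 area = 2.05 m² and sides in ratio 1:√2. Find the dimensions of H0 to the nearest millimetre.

1204 × 1703 mm

Let the short side be w mm. Then w · w√2 = 2.05 m² = 2,050,000 mm².
w² = 2,050,000/√2, so w ≈ 1204.0 mm; long side = w√2 ≈ 1702.7 mm.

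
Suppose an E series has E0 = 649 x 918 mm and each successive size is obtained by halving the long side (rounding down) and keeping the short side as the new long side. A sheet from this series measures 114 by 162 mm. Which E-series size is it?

E5

E0: 649 × 918 mm
E1: 459 × 649 mm
E2: 324 × 459 mm
E3: 229 × 324 mm
E4: 162 × 229 mm
E5: 114 × 162 mm
E6: 81 × 114 mm
→ matches E5.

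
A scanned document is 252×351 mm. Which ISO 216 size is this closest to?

B4 (250 × 353 mm)

Aspect ratio 351/252 ≈ 1.393 (ISO target is √2 ≈ 1.414).
In the B-series (B0 = 1000 × 1414 mm): B4 = 250 × 353 mm.
Off by 4 mm total — nearest standard size.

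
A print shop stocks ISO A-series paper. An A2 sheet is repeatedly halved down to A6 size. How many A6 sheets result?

Each ISO step halves the sheet: 1 × A2 → 2 × A3 → 4 × A4 → 8 × A5 → …
From A2 to A6 is 4 halving steps: 2^4 = 16.

16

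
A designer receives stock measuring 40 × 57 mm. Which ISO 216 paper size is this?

C9 (40 × 57 mm)

Aspect ratio 57/40 ≈ 1.425 — close to the ISO √2 ≈ 1.414.
In the C-series (envelope sizes, between A and B): C9 = 40 × 57 mm.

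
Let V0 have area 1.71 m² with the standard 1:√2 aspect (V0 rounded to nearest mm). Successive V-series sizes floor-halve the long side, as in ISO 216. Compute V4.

275 × 388 mm

Let V0's short side be w mm. w · w√2 = 1.71 m² = 1,710,000 mm², so w ≈ 1099.6 mm and w√2 ≈ 1555.1 mm → V0 = 1100 × 1555 mm.
V1: ⌊1555/2⌋ × 1100 = 777 × 1100 mm
V2: ⌊1100/2⌋ × 777 = 550 × 777 mm
V3: ⌊777/2⌋ × 550 = 388 × 550 mm
V4: ⌊550/2⌋ × 388 = 275 × 388 mm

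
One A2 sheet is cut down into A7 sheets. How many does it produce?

Each ISO step halves the sheet: 1 × A2 → 2 × A3 → 4 × A4 → 8 × A5 → …
From A2 to A7 is 5 halving steps: 2^5 = 32.

32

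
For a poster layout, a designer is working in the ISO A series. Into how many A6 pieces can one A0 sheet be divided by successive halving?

64

A0 = 841 × 1189 mm; A6 = 105 × 148 mm.
Each halving step doubles the count; 6 steps from A0 to A6.
2^6 = 64.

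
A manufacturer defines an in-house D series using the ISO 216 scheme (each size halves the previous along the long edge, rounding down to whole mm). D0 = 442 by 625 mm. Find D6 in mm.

55 × 78 mm

D1 = 312 × 442 mm (from D0 by 1 halving).
D2: ⌊442/2⌋ × 312 = 221 × 312 mm
D3: ⌊312/2⌋ × 221 = 156 × 221 mm
D4: ⌊221/2⌋ × 156 = 110 × 156 mm
D5: ⌊156/2⌋ × 110 = 78 × 110 mm
D6: ⌊110/2⌋ × 78 = 55 × 78 mm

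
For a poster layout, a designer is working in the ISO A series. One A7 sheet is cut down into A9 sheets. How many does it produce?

Each ISO step halves the sheet: 1 × A7 → 2 × A8 → 4 × A9
From A7 to A9 is 2 halving steps: 2^2 = 4.

4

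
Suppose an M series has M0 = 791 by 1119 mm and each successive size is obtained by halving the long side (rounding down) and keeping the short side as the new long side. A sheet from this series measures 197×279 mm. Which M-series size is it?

M4

M0: 791 × 1119 mm
M1: 559 × 791 mm
M2: 395 × 559 mm
M3: 279 × 395 mm
M4: 197 × 279 mm
M5: 139 × 197 mm
→ matches M4.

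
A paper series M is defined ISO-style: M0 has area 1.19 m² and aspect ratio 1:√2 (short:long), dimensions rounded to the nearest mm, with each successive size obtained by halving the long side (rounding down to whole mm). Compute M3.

Let M0's short side be w mm. w · w√2 = 1.19 m² = 1,190,000 mm², so w ≈ 917.3 mm and w√2 ≈ 1297.3 mm → M0 = 917 × 1297 mm.
M1: ⌊1297/2⌋ × 917 = 648 × 917 mm
M2: ⌊917/2⌋ × 648 = 458 × 648 mm
M3: ⌊648/2⌋ × 458 = 324 × 458 mm

324 × 458 mm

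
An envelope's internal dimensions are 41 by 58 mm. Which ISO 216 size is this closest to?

Aspect ratio 58/41 ≈ 1.415 — close to the ISO √2 ≈ 1.414.
In the C-series (envelope sizes, between A and B): C9 = 40 × 57 mm.
Off by 2 mm total — nearest standard size.

C9 (40 × 57 mm)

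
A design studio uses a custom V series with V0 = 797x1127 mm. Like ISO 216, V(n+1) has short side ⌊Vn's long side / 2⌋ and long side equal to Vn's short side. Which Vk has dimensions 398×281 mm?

V0: 797 × 1127 mm
V1: 563 × 797 mm
V2: 398 × 563 mm
V3: 281 × 398 mm
V4: 199 × 281 mm
→ matches V3.

V3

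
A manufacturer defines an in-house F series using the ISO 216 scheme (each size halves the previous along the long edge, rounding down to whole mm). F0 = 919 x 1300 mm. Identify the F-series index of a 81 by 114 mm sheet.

F7

F0: 919 × 1300 mm
F1: 650 × 919 mm
F2: 459 × 650 mm
F3: 325 × 459 mm
F4: 229 × 325 mm
F5: 162 × 229 mm
F6: 114 × 162 mm
F7: 81 × 114 mm
F8: 57 × 81 mm
→ matches F7.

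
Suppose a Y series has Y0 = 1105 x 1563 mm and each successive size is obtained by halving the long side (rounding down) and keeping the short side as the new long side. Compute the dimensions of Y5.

Y1: ⌊1563/2⌋ × 1105 = 781 × 1105 mm
Y2: ⌊1105/2⌋ × 781 = 552 × 781 mm
Y3: ⌊781/2⌋ × 552 = 390 × 552 mm
Y4: ⌊552/2⌋ × 390 = 276 × 390 mm
Y5: ⌊390/2⌋ × 276 = 195 × 276 mm

195 × 276 mm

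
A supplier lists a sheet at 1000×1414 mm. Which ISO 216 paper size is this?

Aspect ratio 1414/1000 ≈ 1.414 — close to the ISO √2 ≈ 1.414.
In the B-series (B0 = 1000 × 1414 mm): B0 = 1000 × 1414 mm.

B0 (1000 × 1414 mm)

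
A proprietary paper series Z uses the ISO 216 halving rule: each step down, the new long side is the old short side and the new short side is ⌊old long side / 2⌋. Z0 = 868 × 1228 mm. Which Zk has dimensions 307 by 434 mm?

Z3

Z0: 868 × 1228 mm
Z1: 614 × 868 mm
Z2: 434 × 614 mm
Z3: 307 × 434 mm
Z4: 217 × 307 mm
→ matches Z3.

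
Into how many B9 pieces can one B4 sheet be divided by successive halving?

Each ISO step halves the sheet: 1 × B4 → 2 × B5 → 4 × B6 → 8 × B7 → …
From B4 to B9 is 5 halving steps: 2^5 = 32.

32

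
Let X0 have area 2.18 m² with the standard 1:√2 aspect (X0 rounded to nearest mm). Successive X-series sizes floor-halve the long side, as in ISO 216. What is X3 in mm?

439 × 621 mm

Let X0's short side be w mm. w · w√2 = 2.18 m² = 2,180,000 mm², so w ≈ 1241.6 mm and w√2 ≈ 1755.8 mm → X0 = 1242 × 1756 mm.
X1: ⌊1756/2⌋ × 1242 = 878 × 1242 mm
X2: ⌊1242/2⌋ × 878 = 621 × 878 mm
X3: ⌊878/2⌋ × 621 = 439 × 621 mm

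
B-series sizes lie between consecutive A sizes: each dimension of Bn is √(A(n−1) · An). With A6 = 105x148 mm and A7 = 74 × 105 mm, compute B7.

88 × 125 mm

Short side: √(105 · 74) = √7770 ≈ 88.1 → 88 mm
Long side: √(148 · 105) = √15540 ≈ 124.7 → 125 mm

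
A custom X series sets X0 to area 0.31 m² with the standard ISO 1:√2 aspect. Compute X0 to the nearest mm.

Let the short side be w mm. Then w · w√2 = 0.31 m² = 310,000 mm².
w² = 310,000/√2, so w ≈ 468.2 mm; long side = w√2 ≈ 662.1 mm.

468 × 662 mm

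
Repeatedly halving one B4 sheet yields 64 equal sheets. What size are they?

64 = 2^6, so 6 halving steps.
B4 → B5 → … → B10 after 6 steps.

B10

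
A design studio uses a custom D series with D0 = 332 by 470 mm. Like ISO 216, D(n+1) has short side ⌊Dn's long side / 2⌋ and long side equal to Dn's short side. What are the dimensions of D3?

D1 = 235 × 332 mm (from D0 by 1 halving).
D2: ⌊332/2⌋ × 235 = 166 × 235 mm
D3: ⌊235/2⌋ × 166 = 117 × 166 mm

117 × 166 mm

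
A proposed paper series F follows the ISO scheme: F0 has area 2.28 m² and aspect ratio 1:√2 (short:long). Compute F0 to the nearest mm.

Let the short side be w mm. Then w · w√2 = 2.28 m² = 2,280,000 mm².
w² = 2,280,000/√2, so w ≈ 1269.7 mm; long side = w√2 ≈ 1795.7 mm.

1270 × 1796 mm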